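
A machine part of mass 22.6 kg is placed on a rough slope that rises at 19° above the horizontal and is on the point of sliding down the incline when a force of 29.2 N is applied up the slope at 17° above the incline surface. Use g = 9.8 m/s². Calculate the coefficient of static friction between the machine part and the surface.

μ ≈ 0.220

On the verge of sliding down the incline, friction is at its maximum μN and acts up the slope.
Perpendicular to incline: N = W cos 19° − P sin 17° = 209.4 − 8.537 = 200.9 N.
Along incline: P cos 17° + μN = W sin 19° → μ = (W sin 19° − P cos 17°) / N = 0.22.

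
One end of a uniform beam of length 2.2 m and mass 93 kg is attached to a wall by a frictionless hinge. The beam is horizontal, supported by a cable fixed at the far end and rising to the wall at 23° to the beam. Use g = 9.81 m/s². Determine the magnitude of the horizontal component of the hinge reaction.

Take torques about the hinge: T sin 23° · 2.2 = 93×9.81×1.1 = 1003.6 N·m.
So T = 1003.6 / (0.3907 × 2.2) = 1167.5 N.
ΣF_x = 0: H_x = T cos 23° = 1074.7 N.

H_x ≈ 1070 N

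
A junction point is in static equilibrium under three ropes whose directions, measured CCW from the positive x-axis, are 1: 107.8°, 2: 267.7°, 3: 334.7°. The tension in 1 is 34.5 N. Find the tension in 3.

Resolve: ΣF_x = 34.5 cos 107.8° + T_2 cos 267.7° + T_3 cos 334.7° = 0.
        ΣF_y = 34.5 sin 107.8° + T_2 sin 267.7° + T_3 sin 334.7° = 0.
The known terms sum to (-10.55, 32.85) N, so -0.0401 T_2 + 0.9041 T_3 = 10.55 and -0.9992 T_2 − 0.4274 T_3 = -32.85.
Solving simultaneously: T_2 = 27.37 N, T_3 = 12.88 N.

T_3 ≈ 12.9 N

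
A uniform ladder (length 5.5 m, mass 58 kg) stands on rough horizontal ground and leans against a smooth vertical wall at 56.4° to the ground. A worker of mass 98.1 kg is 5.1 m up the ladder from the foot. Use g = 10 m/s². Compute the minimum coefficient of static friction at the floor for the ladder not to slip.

μ_min ≈ 0.511

ΣF_y = 0: N_floor = 58×10 + 98.1×10 = 1561 N.
Torques about the foot: N_wall · 5.5 sin 56.4° = 58×10×2.75 cos 56.4° + 98.1×10×5.1 cos 56.4° → N_wall = 797.05 N.
ΣF_x = 0: f_floor = N_wall = 797.05 N.
μ_min = f_floor / N_floor = 797.05 / 1561 = 0.5106.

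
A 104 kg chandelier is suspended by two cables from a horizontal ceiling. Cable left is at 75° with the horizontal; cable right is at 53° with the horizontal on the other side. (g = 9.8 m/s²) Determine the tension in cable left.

Weight W = 104 × 9.8 = 1019 N acts straight down.
Horizontal: T_left cos 75° = T_right cos 53°  →  T_right = 0.4301 T_left.
Vertical: T_left sin 75° + T_right sin 53° = 1019.
Substituting the horizontal relation into the vertical equation gives 1.309 T_left = 1019, so T_left = 778.4 N.

T_left ≈ 778 N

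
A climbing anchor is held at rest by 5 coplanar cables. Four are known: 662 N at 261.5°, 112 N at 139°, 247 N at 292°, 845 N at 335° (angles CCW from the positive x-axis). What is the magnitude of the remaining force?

Sum the known components: ΣF_x = 676 N, ΣF_y = -1167 N.
For equilibrium the remaining force must supply (−ΣF_x, −ΣF_y) = (-676, 1167) N.
Magnitude = √((-676)² + (1167)²) = 1349 N; direction = atan2(1167, -676) = 120.1°.

F ≈ 1350 N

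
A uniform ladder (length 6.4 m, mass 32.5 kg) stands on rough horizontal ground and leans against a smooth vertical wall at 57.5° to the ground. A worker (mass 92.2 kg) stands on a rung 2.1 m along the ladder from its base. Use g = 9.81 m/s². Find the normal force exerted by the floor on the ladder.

N_floor ≈ 1220 N

ΣF_y = 0: N_floor = 32.5×9.81 + 92.2×9.81 = 1223.3 N.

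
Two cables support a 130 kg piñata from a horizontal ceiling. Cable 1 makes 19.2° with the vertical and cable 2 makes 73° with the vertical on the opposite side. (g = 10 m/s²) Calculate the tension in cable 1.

Angles from the horizontal: cable 1 is 90° − 19.2° = 70.8°, cable 2 is 90° − 73° = 17°.
Weight W = 130 × 10 = 1300 N acts straight down.
Horizontal: T_1 cos 70.8° = T_2 cos 17°  →  T_2 = 0.3439 T_1.
Vertical: T_1 sin 70.8° + T_2 sin 17° = 1300.
Substituting the horizontal relation into the vertical equation gives 1.045 T_1 = 1300, so T_1 = 1244 N.

T_1 ≈ 1240 N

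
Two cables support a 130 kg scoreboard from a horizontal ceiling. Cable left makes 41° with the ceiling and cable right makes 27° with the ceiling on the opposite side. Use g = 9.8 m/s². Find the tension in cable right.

Weight W = 130 × 9.8 = 1274 N acts straight down.
Horizontal: T_left cos 41° = T_right cos 27°  →  T_left = 1.181 T_right.
Vertical: T_left sin 41° + T_right sin 27° = 1274.
Substituting the horizontal relation into the vertical equation gives 1.229 T_right = 1274, so T_right = 1037 N.

T_right ≈ 1040 N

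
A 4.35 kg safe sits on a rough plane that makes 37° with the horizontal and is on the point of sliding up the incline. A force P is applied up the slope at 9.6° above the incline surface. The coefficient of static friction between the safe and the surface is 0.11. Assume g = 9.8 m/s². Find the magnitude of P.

On the verge of sliding up the incline, friction equals μN and acts down the slope.
Perpendicular: N + P sin 9.6° = W cos 37° = 34.05 N.
Along incline: P cos 9.6° = W sin 37° + μN  with W sin 37° = 25.66 N.
Solving the pair for P and N: P = 29.27 N, N = 29.16 N (and f = μN = 3.208 N).

P ≈ 29.3 N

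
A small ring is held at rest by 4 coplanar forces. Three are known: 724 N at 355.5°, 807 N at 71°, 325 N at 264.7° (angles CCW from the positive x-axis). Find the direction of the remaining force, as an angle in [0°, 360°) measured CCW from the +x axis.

Sum the known components: ΣF_x = 954.5 N, ΣF_y = 382.6 N.
For equilibrium the remaining force must supply (−ΣF_x, −ΣF_y) = (-954.5, -382.6) N.
Magnitude = √((-954.5)² + (-382.6)²) = 1028 N; direction = atan2(-382.6, -954.5) = 201.8°.

θ ≈ 202°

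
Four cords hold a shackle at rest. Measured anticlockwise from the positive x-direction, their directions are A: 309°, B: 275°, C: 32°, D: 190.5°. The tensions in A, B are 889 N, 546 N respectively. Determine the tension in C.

Resolve: ΣF_x = 889 cos 309° + 546 cos 275° + T_C cos 32° + T_D cos 190.5° = 0.
        ΣF_y = 889 sin 309° + 546 sin 275° + T_C sin 32° + T_D sin 190.5° = 0.
The known terms sum to (607.1, -1235) N, so 0.8480 T_C − 0.9833 T_D = -607.1 and 0.5299 T_C − 0.1822 T_D = 1235.
Solving simultaneously: T_C = 3615 N, T_D = 3735 N.

T_C ≈ 3610 N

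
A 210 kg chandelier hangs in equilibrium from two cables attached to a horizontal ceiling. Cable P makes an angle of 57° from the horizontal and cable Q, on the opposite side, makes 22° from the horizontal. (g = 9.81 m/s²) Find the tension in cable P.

T_P ≈ 1950 N

Weight W = 210 × 9.81 = 2060 N acts straight down.
Horizontal: T_P cos 57° = T_Q cos 22°  →  T_Q = 0.5874 T_P.
Vertical: T_P sin 57° + T_Q sin 22° = 2060.
Substituting the horizontal relation into the vertical equation gives 1.059 T_P = 2060, so T_P = 1946 N.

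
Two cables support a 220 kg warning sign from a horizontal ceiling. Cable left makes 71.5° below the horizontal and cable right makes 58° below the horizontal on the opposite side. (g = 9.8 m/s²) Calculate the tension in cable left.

Weight W = 220 × 9.8 = 2156 N acts straight down.
Horizontal: T_left cos 71.5° = T_right cos 58°  →  T_right = 0.5988 T_left.
Vertical: T_left sin 71.5° + T_right sin 58° = 2156.
Substituting the horizontal relation into the vertical equation gives 1.456 T_left = 2156, so T_left = 1481 N.

T_left ≈ 1480 N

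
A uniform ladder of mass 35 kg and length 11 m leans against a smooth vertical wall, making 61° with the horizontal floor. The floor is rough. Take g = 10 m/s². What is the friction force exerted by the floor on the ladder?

f ≈ 97 N

Torques about the foot: N_wall · 11 sin 61° = 35×10×5.5 cos 61° → N_wall = 97.004 N.
ΣF_x = 0: f_floor = N_wall = 97.004 N.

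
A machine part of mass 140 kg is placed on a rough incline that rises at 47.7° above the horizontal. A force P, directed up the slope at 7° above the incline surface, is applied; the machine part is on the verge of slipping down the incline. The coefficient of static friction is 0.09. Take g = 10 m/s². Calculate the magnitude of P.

On the verge of sliding down the incline, friction equals μN and acts up the slope.
Perpendicular: N + P sin 7° = W cos 47.7° = 942.2 N.
Along incline: P cos 7° + μN = W sin 47.7° with W sin 47.7° = 1035 N.
Solving the pair for P and N: P = 968.5 N, N = 824.2 N (and f = μN = 74.18 N).

P ≈ 969 N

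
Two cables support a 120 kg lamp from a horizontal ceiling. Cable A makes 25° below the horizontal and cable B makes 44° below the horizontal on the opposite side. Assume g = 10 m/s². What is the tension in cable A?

T_A ≈ 925 N

Weight W = 120 × 10 = 1200 N acts straight down.
Horizontal: T_A cos 25° = T_B cos 44°  →  T_B = 1.26 T_A.
Vertical: T_A sin 25° + T_B sin 44° = 1200.
Substituting the horizontal relation into the vertical equation gives 1.298 T_A = 1200, so T_A = 924.6 N.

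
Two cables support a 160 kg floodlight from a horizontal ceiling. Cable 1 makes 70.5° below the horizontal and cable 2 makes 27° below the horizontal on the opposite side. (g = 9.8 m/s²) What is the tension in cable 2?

Weight W = 160 × 9.8 = 1568 N acts straight down.
Horizontal: T_1 cos 70.5° = T_2 cos 27°  →  T_1 = 2.669 T_2.
Vertical: T_1 sin 70.5° + T_2 sin 27° = 1568.
Substituting the horizontal relation into the vertical equation gives 2.97 T_2 = 1568, so T_2 = 527.9 N.

T_2 ≈ 528 N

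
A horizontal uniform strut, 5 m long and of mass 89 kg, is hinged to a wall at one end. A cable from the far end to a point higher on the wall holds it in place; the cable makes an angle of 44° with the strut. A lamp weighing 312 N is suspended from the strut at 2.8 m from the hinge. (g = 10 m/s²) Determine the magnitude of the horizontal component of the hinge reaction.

Take torques about the hinge: T sin 44° · 5 = 89×10×2.5 + 312×2.8 = 3098.6 N·m.
So T = 3098.6 / (0.6947 × 5) = 892.12 N.
ΣF_x = 0: H_x = T cos 44° = 641.74 N.

H_x ≈ 642 N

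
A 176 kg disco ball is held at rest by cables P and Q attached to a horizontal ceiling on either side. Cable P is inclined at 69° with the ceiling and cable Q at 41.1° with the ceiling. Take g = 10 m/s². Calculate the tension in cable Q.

T_Q ≈ 672 N

Weight W = 176 × 10 = 1760 N acts straight down.
Horizontal: T_P cos 69° = T_Q cos 41.1°  →  T_P = 2.103 T_Q.
Vertical: T_P sin 69° + T_Q sin 41.1° = 1760.
Substituting the horizontal relation into the vertical equation gives 2.62 T_Q = 1760, so T_Q = 671.6 N.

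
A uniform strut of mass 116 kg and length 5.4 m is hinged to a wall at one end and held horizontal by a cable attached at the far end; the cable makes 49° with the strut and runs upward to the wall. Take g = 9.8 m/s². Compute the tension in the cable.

Take torques about the hinge: T sin 49° · 5.4 = 116×9.8×2.7 = 3069.4 N·m.
So T = 3069.4 / (0.7547 × 5.4) = 753.14 N.

T ≈ 753 N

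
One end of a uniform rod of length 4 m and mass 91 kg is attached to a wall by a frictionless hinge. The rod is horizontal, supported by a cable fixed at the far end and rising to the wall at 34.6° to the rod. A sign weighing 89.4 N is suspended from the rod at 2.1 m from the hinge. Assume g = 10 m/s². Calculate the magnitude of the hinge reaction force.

|H| ≈ 881 N

Take torques about the hinge: T sin 34.6° · 4 = 91×10×2 + 89.4×2.1 = 2007.7 N·m.
So T = 2007.7 / (0.5678 × 4) = 883.93 N.
ΣF_x = 0: H_x = T cos 34.6° = 727.6 N.
ΣF_y = 0: H_y = (91×10 + 89.4) − T sin 34.6° = 999.4 − 501.94 = 497.46 N.
|H| = √(H_x² + H_y²) = √((727.6)² + (497.46)²) = 881.4 N.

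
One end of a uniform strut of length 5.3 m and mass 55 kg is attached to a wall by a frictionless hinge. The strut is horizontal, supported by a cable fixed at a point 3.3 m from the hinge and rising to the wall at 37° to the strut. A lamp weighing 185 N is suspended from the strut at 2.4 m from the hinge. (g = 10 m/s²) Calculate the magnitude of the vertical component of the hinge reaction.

Take torques about the hinge: T sin 37° · 3.3 = 55×10×2.65 + 185×2.4 = 1901.5 N·m.
So T = 1901.5 / (0.6018 × 3.3) = 957.46 N.
ΣF_y = 0: H_y = (55×10 + 185) − T sin 37° = 735 − 576.21 = 158.79 N.

|H_y| ≈ 159 N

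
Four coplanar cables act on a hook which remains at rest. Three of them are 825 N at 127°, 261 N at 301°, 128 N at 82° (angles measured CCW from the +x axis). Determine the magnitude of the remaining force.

Sum the known components: ΣF_x = -344.3 N, ΣF_y = 561.9 N.
For equilibrium the remaining force must supply (−ΣF_x, −ΣF_y) = (344.3, -561.9) N.
Magnitude = √((344.3)² + (-561.9)²) = 659 N; direction = atan2(-561.9, 344.3) = 301.5°.

F ≈ 659 N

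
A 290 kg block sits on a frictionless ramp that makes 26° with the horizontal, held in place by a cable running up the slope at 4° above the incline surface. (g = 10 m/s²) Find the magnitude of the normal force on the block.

N ≈ 2520 N

Take axes along and perpendicular to the incline. Weight components: W sin 26° = 1271 N down-slope, W cos 26° = 2607 N into the surface.
Along incline: T cos 4° = W sin 26° → T = 1274 N.
Perpendicular: N = W cos 26° − T sin 4° = 2518 N.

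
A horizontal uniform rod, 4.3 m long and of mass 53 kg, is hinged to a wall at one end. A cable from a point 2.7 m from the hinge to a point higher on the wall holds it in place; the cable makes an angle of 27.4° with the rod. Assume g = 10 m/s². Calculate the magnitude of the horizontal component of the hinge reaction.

H_x ≈ 814 N

Take torques about the hinge: T sin 27.4° · 2.7 = 53×10×2.15 = 1139.5 N·m.
So T = 1139.5 / (0.4602 × 2.7) = 917.07 N.
ΣF_x = 0: H_x = T cos 27.4° = 814.19 N.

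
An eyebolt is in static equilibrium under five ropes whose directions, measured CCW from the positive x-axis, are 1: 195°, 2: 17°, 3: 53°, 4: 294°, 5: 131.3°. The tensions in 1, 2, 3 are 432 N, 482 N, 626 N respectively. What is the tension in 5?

Resolve: ΣF_x = 432 cos 195° + 482 cos 17° + 626 cos 53° + T_4 cos 294° + T_5 cos 131.3° = 0.
        ΣF_y = 432 sin 195° + 482 sin 17° + 626 sin 53° + T_4 sin 294° + T_5 sin 131.3° = 0.
The known terms sum to (420.4, 529.1) N, so 0.4067 T_4 − 0.6600 T_5 = -420.4 and -0.9135 T_4 + 0.7513 T_5 = -529.1.
Solving simultaneously: T_4 = 2236 N, T_5 = 2015 N.

T_5 ≈ 2020 N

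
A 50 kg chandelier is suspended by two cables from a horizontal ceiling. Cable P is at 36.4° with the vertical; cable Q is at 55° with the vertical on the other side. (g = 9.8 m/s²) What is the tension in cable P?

T_P ≈ 402 N

Angles from the horizontal: cable P is 90° − 36.4° = 53.6°, cable Q is 90° − 55° = 35°.
Weight W = 50 × 9.8 = 490 N acts straight down.
Horizontal: T_P cos 53.6° = T_Q cos 35°  →  T_Q = 0.7244 T_P.
Vertical: T_P sin 53.6° + T_Q sin 35° = 490.
Substituting the horizontal relation into the vertical equation gives 1.22 T_P = 490, so T_P = 401.5 N.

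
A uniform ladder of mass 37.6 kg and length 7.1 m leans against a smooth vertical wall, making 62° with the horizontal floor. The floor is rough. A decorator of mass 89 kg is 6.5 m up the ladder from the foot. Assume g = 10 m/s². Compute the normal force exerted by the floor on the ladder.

N_floor ≈ 1270 N

ΣF_y = 0: N_floor = 37.6×10 + 89×10 = 1266 N.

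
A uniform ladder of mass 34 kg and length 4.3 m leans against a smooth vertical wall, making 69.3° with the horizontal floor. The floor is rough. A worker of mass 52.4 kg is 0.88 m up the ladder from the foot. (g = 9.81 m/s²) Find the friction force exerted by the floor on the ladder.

Torques about the foot: N_wall · 4.3 sin 69.3° = 34×9.81×2.15 cos 69.3° + 52.4×9.81×0.88 cos 69.3° → N_wall = 102.77 N.
ΣF_x = 0: f_floor = N_wall = 102.77 N.

f ≈ 103 N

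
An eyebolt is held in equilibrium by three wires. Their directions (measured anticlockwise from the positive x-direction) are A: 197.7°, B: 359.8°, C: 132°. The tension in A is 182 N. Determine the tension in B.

Resolve: ΣF_x = 182 cos 197.7° + T_B cos 359.8° + T_C cos 132° = 0.
        ΣF_y = 182 sin 197.7° + T_B sin 359.8° + T_C sin 132° = 0.
The known terms sum to (-173.4, -55.33) N, so 1.0000 T_B − 0.6691 T_C = 173.4 and -0.0035 T_B + 0.7431 T_C = 55.33.
Solving simultaneously: T_B = 223.9 N, T_C = 75.51 N.

T_B ≈ 224 N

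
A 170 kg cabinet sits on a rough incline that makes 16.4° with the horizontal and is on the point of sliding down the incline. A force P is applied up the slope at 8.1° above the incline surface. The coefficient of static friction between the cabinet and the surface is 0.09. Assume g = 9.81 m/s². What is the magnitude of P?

P ≈ 334 N

On the verge of sliding down the incline, friction equals μN and acts up the slope.
Perpendicular: N + P sin 8.1° = W cos 16.4° = 1600 N.
Along incline: P cos 8.1° + μN = W sin 16.4° with W sin 16.4° = 470.9 N.
Solving the pair for P and N: P = 334.5 N, N = 1553 N (and f = μN = 139.7 N).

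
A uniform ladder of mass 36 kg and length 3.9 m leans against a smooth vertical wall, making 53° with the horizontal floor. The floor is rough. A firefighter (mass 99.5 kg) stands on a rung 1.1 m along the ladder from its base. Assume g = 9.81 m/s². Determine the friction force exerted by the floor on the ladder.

f ≈ 341 N

Torques about the foot: N_wall · 3.9 sin 53° = 36×9.81×1.95 cos 53° + 99.5×9.81×1.1 cos 53° → N_wall = 340.52 N.
ΣF_x = 0: f_floor = N_wall = 340.52 N.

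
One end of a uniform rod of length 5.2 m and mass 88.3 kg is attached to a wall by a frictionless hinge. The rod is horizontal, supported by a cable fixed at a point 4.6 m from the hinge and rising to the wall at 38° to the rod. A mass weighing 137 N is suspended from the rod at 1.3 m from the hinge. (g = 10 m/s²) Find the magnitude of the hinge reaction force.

Take torques about the hinge: T sin 38° · 4.6 = 88.3×10×2.6 + 137×1.3 = 2473.9 N·m.
So T = 2473.9 / (0.6157 × 4.6) = 873.54 N.
ΣF_x = 0: H_x = T cos 38° = 688.36 N.
ΣF_y = 0: H_y = (88.3×10 + 137) − T sin 38° = 1020 − 537.8 = 482.2 N.
|H| = √(H_x² + H_y²) = √((688.36)² + (482.2)²) = 840.45 N.

|H| ≈ 840 N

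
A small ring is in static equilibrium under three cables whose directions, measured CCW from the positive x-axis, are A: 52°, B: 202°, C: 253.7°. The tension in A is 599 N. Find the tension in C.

T_C ≈ 382 N

Resolve: ΣF_x = 599 cos 52° + T_B cos 202° + T_C cos 253.7° = 0.
        ΣF_y = 599 sin 52° + T_B sin 202° + T_C sin 253.7° = 0.
The known terms sum to (368.8, 472) N, so -0.9272 T_B − 0.2807 T_C = -368.8 and -0.3746 T_B − 0.9598 T_C = -472.
Solving simultaneously: T_B = 282.2 N, T_C = 381.6 N.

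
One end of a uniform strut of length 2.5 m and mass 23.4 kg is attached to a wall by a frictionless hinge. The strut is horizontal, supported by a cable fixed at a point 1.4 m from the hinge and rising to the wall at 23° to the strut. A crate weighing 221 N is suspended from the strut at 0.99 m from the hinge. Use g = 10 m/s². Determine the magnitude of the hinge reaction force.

Take torques about the hinge: T sin 23° · 1.4 = 23.4×10×1.25 + 221×0.99 = 511.29 N·m.
So T = 511.29 / (0.3907 × 1.4) = 934.68 N.
ΣF_x = 0: H_x = T cos 23° = 860.37 N.
ΣF_y = 0: H_y = (23.4×10 + 221) − T sin 23° = 455 − 365.21 = 89.793 N.
|H| = √(H_x² + H_y²) = √((860.37)² + (89.793)²) = 865.05 N.

|H| ≈ 865 N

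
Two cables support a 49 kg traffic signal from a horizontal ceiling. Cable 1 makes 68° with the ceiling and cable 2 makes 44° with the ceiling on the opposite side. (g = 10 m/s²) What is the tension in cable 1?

T_1 ≈ 380 N

Weight W = 49 × 10 = 490 N acts straight down.
Horizontal: T_1 cos 68° = T_2 cos 44°  →  T_2 = 0.5208 T_1.
Vertical: T_1 sin 68° + T_2 sin 44° = 490.
Substituting the horizontal relation into the vertical equation gives 1.289 T_1 = 490, so T_1 = 380.2 N.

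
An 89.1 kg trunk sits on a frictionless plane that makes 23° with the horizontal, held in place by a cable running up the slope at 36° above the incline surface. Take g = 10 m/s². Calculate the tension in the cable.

Take axes along and perpendicular to the incline. Weight components: W sin 23° = 348.1 N down-slope, W cos 23° = 820.2 N into the surface.
Along incline: T cos 36° = W sin 23° → T = 430.3 N.
Perpendicular: N = W cos 23° − T sin 36° = 567.2 N.

T ≈ 430 N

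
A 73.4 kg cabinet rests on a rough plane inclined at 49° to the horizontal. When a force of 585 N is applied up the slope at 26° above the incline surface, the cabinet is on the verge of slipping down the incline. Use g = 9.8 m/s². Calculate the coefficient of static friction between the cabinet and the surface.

On the verge of sliding down the incline, friction is at its maximum μN and acts up the slope.
Perpendicular to incline: N = W cos 49° − P sin 26° = 471.9 − 256.4 = 215.5 N.
Along incline: P cos 26° + μN = W sin 49° → μ = (W sin 49° − P cos 26°) / N = 0.07928.

μ ≈ 0.0793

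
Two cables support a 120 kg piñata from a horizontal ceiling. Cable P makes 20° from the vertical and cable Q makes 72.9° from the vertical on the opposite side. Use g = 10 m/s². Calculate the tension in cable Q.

T_Q ≈ 411 N

Angles from the horizontal: cable P is 90° − 20° = 70°, cable Q is 90° − 72.9° = 17.1°.
Weight W = 120 × 10 = 1200 N acts straight down.
Horizontal: T_P cos 70° = T_Q cos 17.1°  →  T_P = 2.795 T_Q.
Vertical: T_P sin 70° + T_Q sin 17.1° = 1200.
Substituting the horizontal relation into the vertical equation gives 2.92 T_Q = 1200, so T_Q = 411 N.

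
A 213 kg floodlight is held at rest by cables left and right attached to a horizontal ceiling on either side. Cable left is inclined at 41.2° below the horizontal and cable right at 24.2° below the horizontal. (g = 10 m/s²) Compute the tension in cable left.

Weight W = 213 × 10 = 2130 N acts straight down.
Horizontal: T_left cos 41.2° = T_right cos 24.2°  →  T_right = 0.8249 T_left.
Vertical: T_left sin 41.2° + T_right sin 24.2° = 2130.
Substituting the horizontal relation into the vertical equation gives 0.9968 T_left = 2130, so T_left = 2137 N.

T_left ≈ 2140 N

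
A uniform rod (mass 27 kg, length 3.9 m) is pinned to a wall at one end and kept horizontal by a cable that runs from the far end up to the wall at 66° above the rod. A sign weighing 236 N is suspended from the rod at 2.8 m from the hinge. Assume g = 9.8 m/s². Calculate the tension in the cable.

Take torques about the hinge: T sin 66° · 3.9 = 27×9.8×1.95 + 236×2.8 = 1176.8 N·m.
So T = 1176.8 / (0.9135 × 3.9) = 330.29 N.

T ≈ 330 N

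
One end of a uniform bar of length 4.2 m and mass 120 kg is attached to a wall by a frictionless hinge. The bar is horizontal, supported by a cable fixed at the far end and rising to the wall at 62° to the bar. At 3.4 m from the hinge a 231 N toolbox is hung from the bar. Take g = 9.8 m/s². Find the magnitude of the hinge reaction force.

Take torques about the hinge: T sin 62° · 4.2 = 120×9.8×2.1 + 231×3.4 = 3255 N·m.
So T = 3255 / (0.8829 × 4.2) = 877.74 N.
ΣF_x = 0: H_x = T cos 62° = 412.07 N.
ΣF_y = 0: H_y = (120×9.8 + 231) − T sin 62° = 1407 − 775 = 632 N.
|H| = √(H_x² + H_y²) = √((412.07)² + (632)²) = 754.47 N.

|H| ≈ 754 N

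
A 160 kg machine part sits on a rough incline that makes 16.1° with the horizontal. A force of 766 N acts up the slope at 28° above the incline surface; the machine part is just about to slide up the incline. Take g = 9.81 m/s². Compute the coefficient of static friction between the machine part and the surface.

μ ≈ 0.210

On the verge of sliding up the incline, friction is at its maximum μN and acts down the slope.
Perpendicular to incline: N = W cos 16.1° − P sin 28° = 1508 − 359.6 = 1148 N.
Along incline: P cos 28° − μN = W sin 16.1° → μ = −(W sin 16.1° − P cos 28°) / N = 0.2099.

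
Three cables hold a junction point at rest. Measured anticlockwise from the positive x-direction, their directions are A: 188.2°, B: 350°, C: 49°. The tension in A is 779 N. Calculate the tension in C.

T_C ≈ 284 N

Resolve: ΣF_x = 779 cos 188.2° + T_B cos 350° + T_C cos 49° = 0.
        ΣF_y = 779 sin 188.2° + T_B sin 350° + T_C sin 49° = 0.
The known terms sum to (-771, -111.1) N, so 0.9848 T_B + 0.6561 T_C = 771 and -0.1736 T_B + 0.7547 T_C = 111.1.
Solving simultaneously: T_B = 593.8 N, T_C = 283.9 N.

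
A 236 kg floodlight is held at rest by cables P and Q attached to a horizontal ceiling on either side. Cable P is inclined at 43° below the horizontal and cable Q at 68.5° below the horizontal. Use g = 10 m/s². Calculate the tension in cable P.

Weight W = 236 × 10 = 2360 N acts straight down.
Horizontal: T_P cos 43° = T_Q cos 68.5°  →  T_Q = 1.996 T_P.
Vertical: T_P sin 43° + T_Q sin 68.5° = 2360.
Substituting the horizontal relation into the vertical equation gives 2.539 T_P = 2360, so T_P = 929.6 N.

T_P ≈ 930 N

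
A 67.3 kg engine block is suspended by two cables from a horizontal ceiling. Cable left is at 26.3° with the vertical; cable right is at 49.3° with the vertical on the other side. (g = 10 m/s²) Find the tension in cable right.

Angles from the horizontal: cable left is 90° − 26.3° = 63.7°, cable right is 90° − 49.3° = 40.7°.
Weight W = 67.3 × 10 = 673 N acts straight down.
Horizontal: T_left cos 63.7° = T_right cos 40.7°  →  T_left = 1.711 T_right.
Vertical: T_left sin 63.7° + T_right sin 40.7° = 673.
Substituting the horizontal relation into the vertical equation gives 2.186 T_right = 673, so T_right = 307.9 N.

T_right ≈ 308 N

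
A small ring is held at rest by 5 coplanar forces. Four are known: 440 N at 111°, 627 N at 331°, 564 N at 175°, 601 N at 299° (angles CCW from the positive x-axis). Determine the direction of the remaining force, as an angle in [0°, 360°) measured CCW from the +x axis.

θ ≈ 108°

Sum the known components: ΣF_x = 120.2 N, ΣF_y = -369.7 N.
For equilibrium the remaining force must supply (−ΣF_x, −ΣF_y) = (-120.2, 369.7) N.
Magnitude = √((-120.2)² + (369.7)²) = 388.7 N; direction = atan2(369.7, -120.2) = 108.0°.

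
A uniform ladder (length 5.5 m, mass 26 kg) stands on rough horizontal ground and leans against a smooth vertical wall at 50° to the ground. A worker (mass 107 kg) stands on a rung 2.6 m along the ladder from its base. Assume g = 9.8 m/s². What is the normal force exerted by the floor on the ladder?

N_floor ≈ 1300 N

ΣF_y = 0: N_floor = 26×9.8 + 107×9.8 = 1303.4 N.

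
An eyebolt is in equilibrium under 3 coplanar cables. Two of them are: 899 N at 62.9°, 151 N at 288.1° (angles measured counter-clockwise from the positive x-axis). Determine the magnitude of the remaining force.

Sum the known components: ΣF_x = 456.4 N, ΣF_y = 656.8 N.
For equilibrium the remaining force must supply (−ΣF_x, −ΣF_y) = (-456.4, -656.8) N.
Magnitude = √((-456.4)² + (-656.8)²) = 799.8 N; direction = atan2(-656.8, -456.4) = 235.2°.

F ≈ 800 N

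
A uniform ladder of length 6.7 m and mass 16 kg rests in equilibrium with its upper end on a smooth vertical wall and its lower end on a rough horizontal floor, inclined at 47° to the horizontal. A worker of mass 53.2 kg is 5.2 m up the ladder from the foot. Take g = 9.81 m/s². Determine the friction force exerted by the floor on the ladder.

f ≈ 451 N

Torques about the foot: N_wall · 6.7 sin 47° = 16×9.81×3.35 cos 47° + 53.2×9.81×5.2 cos 47° → N_wall = 450.9 N.
ΣF_x = 0: f_floor = N_wall = 450.9 N.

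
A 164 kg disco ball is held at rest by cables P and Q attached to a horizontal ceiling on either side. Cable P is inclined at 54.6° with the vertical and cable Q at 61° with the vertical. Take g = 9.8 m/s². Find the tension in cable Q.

T_Q ≈ 1450 N

Angles from the horizontal: cable P is 90° − 54.6° = 35.4°, cable Q is 90° − 61° = 29°.
Weight W = 164 × 9.8 = 1607 N acts straight down.
Horizontal: T_P cos 35.4° = T_Q cos 29°  →  T_P = 1.073 T_Q.
Vertical: T_P sin 35.4° + T_Q sin 29° = 1607.
Substituting the horizontal relation into the vertical equation gives 1.106 T_Q = 1607, so T_Q = 1453 N.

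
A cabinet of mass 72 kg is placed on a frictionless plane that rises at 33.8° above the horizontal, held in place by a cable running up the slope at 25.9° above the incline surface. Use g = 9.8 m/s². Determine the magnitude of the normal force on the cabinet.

N ≈ 396 N

Take axes along and perpendicular to the incline. Weight components: W sin 33.8° = 392.5 N down-slope, W cos 33.8° = 586.3 N into the surface.
Along incline: T cos 25.9° = W sin 33.8° → T = 436.4 N.
Perpendicular: N = W cos 33.8° − T sin 25.9° = 395.7 N.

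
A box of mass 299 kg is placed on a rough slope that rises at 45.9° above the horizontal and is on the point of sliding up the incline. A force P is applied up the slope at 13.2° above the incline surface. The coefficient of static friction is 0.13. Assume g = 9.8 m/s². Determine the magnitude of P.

On the verge of sliding up the incline, friction equals μN and acts down the slope.
Perpendicular: N + P sin 13.2° = W cos 45.9° = 2039 N.
Along incline: P cos 13.2° = W sin 45.9° + μN  with W sin 45.9° = 2104 N.
Solving the pair for P and N: P = 2362 N, N = 1500 N (and f = μN = 195 N).

P ≈ 2360 N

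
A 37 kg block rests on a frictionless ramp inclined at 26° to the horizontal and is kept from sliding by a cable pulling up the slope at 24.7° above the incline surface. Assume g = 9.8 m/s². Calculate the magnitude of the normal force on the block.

N ≈ 253 N

Take axes along and perpendicular to the incline. Weight components: W sin 26° = 159 N down-slope, W cos 26° = 325.9 N into the surface.
Along incline: T cos 24.7° = W sin 26° → T = 175 N.
Perpendicular: N = W cos 26° − T sin 24.7° = 252.8 N.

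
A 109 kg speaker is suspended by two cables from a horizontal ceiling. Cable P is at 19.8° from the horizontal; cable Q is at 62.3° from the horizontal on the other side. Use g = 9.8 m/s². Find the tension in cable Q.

T_Q ≈ 1010 N

Weight W = 109 × 9.8 = 1068 N acts straight down.
Horizontal: T_P cos 19.8° = T_Q cos 62.3°  →  T_P = 0.494 T_Q.
Vertical: T_P sin 19.8° + T_Q sin 62.3° = 1068.
Substituting the horizontal relation into the vertical equation gives 1.053 T_Q = 1068, so T_Q = 1015 N.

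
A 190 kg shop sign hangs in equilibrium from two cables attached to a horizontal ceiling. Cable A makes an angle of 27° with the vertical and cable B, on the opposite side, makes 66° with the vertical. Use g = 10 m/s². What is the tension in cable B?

Angles from the horizontal: cable A is 90° − 27° = 63°, cable B is 90° − 66° = 24°.
Weight W = 190 × 10 = 1900 N acts straight down.
Horizontal: T_A cos 63° = T_B cos 24°  →  T_A = 2.012 T_B.
Vertical: T_A sin 63° + T_B sin 24° = 1900.
Substituting the horizontal relation into the vertical equation gives 2.2 T_B = 1900, so T_B = 863.8 N.

T_B ≈ 864 N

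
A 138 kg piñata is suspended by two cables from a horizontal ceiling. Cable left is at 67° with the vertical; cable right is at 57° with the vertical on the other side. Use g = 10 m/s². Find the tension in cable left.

T_left ≈ 1400 N

Angles from the horizontal: cable left is 90° − 67° = 23°, cable right is 90° − 57° = 33°.
Weight W = 138 × 10 = 1380 N acts straight down.
Horizontal: T_left cos 23° = T_right cos 33°  →  T_right = 1.098 T_left.
Vertical: T_left sin 23° + T_right sin 33° = 1380.
Substituting the horizontal relation into the vertical equation gives 0.9885 T_left = 1380, so T_left = 1396 N.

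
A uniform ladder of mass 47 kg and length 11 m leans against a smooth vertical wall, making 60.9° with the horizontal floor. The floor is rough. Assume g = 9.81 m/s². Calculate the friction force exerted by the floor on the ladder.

f ≈ 128 N

Torques about the foot: N_wall · 11 sin 60.9° = 47×9.81×5.5 cos 60.9° → N_wall = 128.31 N.
ΣF_x = 0: f_floor = N_wall = 128.31 N.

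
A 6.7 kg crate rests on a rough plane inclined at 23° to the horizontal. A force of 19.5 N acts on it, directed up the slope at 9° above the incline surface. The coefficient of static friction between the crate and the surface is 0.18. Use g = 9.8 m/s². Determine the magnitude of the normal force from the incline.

Axes along / perpendicular to the incline. W sin 23° = 25.66 N down-slope; W cos 23° = 60.44 N into the surface.
Perpendicular: N = W cos 23° − P sin 9° = 60.44 − 3.05 = 57.39 N.
Along incline: P cos 9° + f = W sin 23° (friction acts up-slope) → f = 25.66 − 19.26 = 6.395 N.
|f| = 6.395 N ≤ μN = 10.33 N, so the crate is indeed static.

N ≈ 57.4 N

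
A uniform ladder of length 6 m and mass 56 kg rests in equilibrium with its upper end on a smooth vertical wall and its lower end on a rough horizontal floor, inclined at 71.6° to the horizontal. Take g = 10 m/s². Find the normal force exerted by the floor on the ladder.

N_floor ≈ 560 N

ΣF_y = 0: N_floor = 56×10 = 560 N.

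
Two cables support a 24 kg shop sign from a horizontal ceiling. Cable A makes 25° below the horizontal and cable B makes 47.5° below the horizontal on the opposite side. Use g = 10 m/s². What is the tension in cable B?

T_B ≈ 228 N

Weight W = 24 × 10 = 240 N acts straight down.
Horizontal: T_A cos 25° = T_B cos 47.5°  →  T_A = 0.7454 T_B.
Vertical: T_A sin 25° + T_B sin 47.5° = 240.
Substituting the horizontal relation into the vertical equation gives 1.052 T_B = 240, so T_B = 228.1 N.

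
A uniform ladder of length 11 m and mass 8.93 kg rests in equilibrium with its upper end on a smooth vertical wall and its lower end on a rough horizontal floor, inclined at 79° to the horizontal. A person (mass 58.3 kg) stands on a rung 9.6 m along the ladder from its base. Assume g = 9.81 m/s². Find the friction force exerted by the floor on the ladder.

Torques about the foot: N_wall · 11 sin 79° = 8.93×9.81×5.5 cos 79° + 58.3×9.81×9.6 cos 79° → N_wall = 105.54 N.
ΣF_x = 0: f_floor = N_wall = 105.54 N.

f ≈ 106 N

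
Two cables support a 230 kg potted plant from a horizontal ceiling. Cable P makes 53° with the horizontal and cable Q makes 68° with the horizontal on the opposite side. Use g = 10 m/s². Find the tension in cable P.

Weight W = 230 × 10 = 2300 N acts straight down.
Horizontal: T_P cos 53° = T_Q cos 68°  →  T_Q = 1.607 T_P.
Vertical: T_P sin 53° + T_Q sin 68° = 2300.
Substituting the horizontal relation into the vertical equation gives 2.288 T_P = 2300, so T_P = 1005 N.

T_P ≈ 1010 N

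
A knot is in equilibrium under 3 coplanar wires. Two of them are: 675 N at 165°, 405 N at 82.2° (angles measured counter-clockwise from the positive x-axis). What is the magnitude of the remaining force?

Sum the known components: ΣF_x = -597 N, ΣF_y = 576 N.
For equilibrium the remaining force must supply (−ΣF_x, −ΣF_y) = (597, -576) N.
Magnitude = √((597)² + (-576)²) = 829.6 N; direction = atan2(-576, 597) = 316.0°.

F ≈ 830 N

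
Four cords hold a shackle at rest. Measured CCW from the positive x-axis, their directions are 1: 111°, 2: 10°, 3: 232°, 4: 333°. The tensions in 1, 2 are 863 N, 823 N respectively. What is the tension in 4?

Resolve: ΣF_x = 863 cos 111° + 823 cos 10° + T_3 cos 232° + T_4 cos 333° = 0.
        ΣF_y = 863 sin 111° + 823 sin 10° + T_3 sin 232° + T_4 sin 333° = 0.
The known terms sum to (501.2, 948.6) N, so -0.6157 T_3 + 0.8910 T_4 = -501.2 and -0.7880 T_3 − 0.4540 T_4 = -948.6.
Solving simultaneously: T_3 = 1093 N, T_4 = 192.6 N.

T_4 ≈ 193 N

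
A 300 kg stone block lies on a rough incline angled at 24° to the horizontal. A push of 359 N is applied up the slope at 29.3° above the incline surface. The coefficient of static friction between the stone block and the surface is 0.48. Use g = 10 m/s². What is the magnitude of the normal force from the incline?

Axes along / perpendicular to the incline. W sin 24° = 1220 N down-slope; W cos 24° = 2741 N into the surface.
Perpendicular: N = W cos 24° − P sin 29.3° = 2741 − 175.7 = 2565 N.
Along incline: P cos 29.3° + f = W sin 24° (friction acts up-slope) → f = 1220 − 313.1 = 907.1 N.
|f| = 907.1 N ≤ μN = 1231 N, so the stone block is indeed static.

N ≈ 2560 N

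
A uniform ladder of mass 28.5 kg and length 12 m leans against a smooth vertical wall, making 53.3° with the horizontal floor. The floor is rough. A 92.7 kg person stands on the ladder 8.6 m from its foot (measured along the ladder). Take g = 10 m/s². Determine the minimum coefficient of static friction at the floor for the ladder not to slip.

ΣF_y = 0: N_floor = 28.5×10 + 92.7×10 = 1212 N.
Torques about the foot: N_wall · 12 sin 53.3° = 28.5×10×6 cos 53.3° + 92.7×10×8.6 cos 53.3° → N_wall = 601.41 N.
ΣF_x = 0: f_floor = N_wall = 601.41 N.
μ_min = f_floor / N_floor = 601.41 / 1212 = 0.4962.

μ_min ≈ 0.496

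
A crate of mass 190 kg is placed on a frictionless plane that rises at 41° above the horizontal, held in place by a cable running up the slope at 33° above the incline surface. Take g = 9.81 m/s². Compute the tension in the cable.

Take axes along and perpendicular to the incline. Weight components: W sin 41° = 1223 N down-slope, W cos 41° = 1407 N into the surface.
Along incline: T cos 33° = W sin 41° → T = 1458 N.
Perpendicular: N = W cos 41° − T sin 33° = 612.6 N.

T ≈ 1460 N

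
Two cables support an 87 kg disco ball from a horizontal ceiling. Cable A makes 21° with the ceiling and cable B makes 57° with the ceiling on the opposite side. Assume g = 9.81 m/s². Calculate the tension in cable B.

Weight W = 87 × 9.81 = 853.5 N acts straight down.
Horizontal: T_A cos 21° = T_B cos 57°  →  T_A = 0.5834 T_B.
Vertical: T_A sin 21° + T_B sin 57° = 853.5.
Substituting the horizontal relation into the vertical equation gives 1.048 T_B = 853.5, so T_B = 814.6 N.

T_B ≈ 815 N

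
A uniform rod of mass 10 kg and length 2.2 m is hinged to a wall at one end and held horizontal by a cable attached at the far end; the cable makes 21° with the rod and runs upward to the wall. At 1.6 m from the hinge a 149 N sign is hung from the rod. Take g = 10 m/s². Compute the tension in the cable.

T ≈ 442 N

Take torques about the hinge: T sin 21° · 2.2 = 10×10×1.1 + 149×1.6 = 348.4 N·m.
So T = 348.4 / (0.3584 × 2.2) = 441.9 N.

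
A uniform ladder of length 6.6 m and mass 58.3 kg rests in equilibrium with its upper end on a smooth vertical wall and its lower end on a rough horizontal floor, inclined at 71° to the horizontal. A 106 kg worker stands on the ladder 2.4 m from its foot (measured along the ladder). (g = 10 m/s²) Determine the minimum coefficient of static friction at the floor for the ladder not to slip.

ΣF_y = 0: N_floor = 58.3×10 + 106×10 = 1643 N.
Torques about the foot: N_wall · 6.6 sin 71° = 58.3×10×3.3 cos 71° + 106×10×2.4 cos 71° → N_wall = 233.09 N.
ΣF_x = 0: f_floor = N_wall = 233.09 N.
μ_min = f_floor / N_floor = 233.09 / 1643 = 0.1419.

μ_min ≈ 0.142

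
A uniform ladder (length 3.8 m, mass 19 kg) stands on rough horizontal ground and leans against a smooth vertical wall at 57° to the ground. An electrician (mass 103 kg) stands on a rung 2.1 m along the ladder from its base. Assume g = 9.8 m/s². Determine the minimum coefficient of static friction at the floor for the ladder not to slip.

μ_min ≈ 0.354

ΣF_y = 0: N_floor = 19×9.8 + 103×9.8 = 1195.6 N.
Torques about the foot: N_wall · 3.8 sin 57° = 19×9.8×1.9 cos 57° + 103×9.8×2.1 cos 57° → N_wall = 422.72 N.
ΣF_x = 0: f_floor = N_wall = 422.72 N.
μ_min = f_floor / N_floor = 422.72 / 1195.6 = 0.3536.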